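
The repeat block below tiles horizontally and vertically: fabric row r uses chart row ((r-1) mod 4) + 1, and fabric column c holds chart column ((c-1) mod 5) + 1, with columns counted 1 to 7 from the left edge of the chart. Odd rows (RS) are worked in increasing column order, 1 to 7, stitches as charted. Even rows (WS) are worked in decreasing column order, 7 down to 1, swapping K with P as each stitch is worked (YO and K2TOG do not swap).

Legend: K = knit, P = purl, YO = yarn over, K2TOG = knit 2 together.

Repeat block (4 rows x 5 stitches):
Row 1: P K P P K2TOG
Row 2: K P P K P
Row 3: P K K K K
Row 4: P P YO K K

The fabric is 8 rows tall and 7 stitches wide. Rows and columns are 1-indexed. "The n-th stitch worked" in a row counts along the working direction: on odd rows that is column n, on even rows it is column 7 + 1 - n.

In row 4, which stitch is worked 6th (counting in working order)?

== STITCH ==
K

Derivation:
For row 4: chart row = ((4-1) mod 4) + 1 = 4; this is a WS (even) row.
Chart row 4 tiled across columns 1-7: P P YO K K P P
Wrong side: read the tiled row from column 7 down to 1 and exchange K with P (leave YO, K2TOG).
Row 4 as worked: K K P P YO K K
Counting 6 along the worked row gives K.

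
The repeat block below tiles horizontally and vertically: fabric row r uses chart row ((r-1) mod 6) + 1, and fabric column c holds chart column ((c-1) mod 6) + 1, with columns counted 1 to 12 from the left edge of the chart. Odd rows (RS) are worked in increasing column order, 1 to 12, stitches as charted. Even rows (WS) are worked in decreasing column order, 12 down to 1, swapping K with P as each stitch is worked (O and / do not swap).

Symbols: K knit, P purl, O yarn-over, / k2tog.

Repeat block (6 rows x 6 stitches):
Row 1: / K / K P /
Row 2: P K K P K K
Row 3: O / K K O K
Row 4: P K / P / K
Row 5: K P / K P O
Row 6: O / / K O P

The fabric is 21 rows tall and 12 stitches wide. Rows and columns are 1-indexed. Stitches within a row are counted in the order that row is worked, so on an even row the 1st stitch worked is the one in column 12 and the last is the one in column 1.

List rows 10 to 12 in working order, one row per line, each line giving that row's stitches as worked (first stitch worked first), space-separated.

Rows as worked:
P / K / P K P / K / P K
K P / K P O K P / K P O
K O P / / O K O P / / O

Derivation:
Row 10: chart row 4, WS - tiled (columns 1-12): P K / P / K P K / P / K; work from column 12 back to 1 with K<->P swapped.
Row 11: chart row 5, RS - tile across columns 1-12 and work as-is.
Row 12: chart row 6, WS - tiled (columns 1-12): O / / K O P O / / K O P; work from column 12 back to 1 with K<->P swapped.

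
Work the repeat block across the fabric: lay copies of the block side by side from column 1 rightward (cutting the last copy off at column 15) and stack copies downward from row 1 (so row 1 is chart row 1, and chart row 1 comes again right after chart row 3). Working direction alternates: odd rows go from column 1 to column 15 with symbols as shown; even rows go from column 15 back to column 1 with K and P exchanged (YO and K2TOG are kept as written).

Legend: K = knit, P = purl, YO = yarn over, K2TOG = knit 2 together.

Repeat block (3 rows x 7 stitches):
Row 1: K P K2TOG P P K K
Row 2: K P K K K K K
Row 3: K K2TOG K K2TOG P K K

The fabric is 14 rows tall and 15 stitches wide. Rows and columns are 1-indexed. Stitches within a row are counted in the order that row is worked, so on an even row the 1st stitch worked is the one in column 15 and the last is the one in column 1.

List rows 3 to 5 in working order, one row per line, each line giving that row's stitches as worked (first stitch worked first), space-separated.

Row 3: chart row 3, RS - tile across columns 1-15 and work as-is.
Row 4: chart row 1, WS - tiled (columns 1-15): K P K2TOG P P K K K P K2TOG P P K K K; work from column 15 back to 1 with K<->P swapped.
Row 5: chart row 2, RS - tile across columns 1-15 and work as-is.

Rows as worked:
K K2TOG K K2TOG P K K K K2TOG K K2TOG P K K K
P P P K K K2TOG K P P P K K K2TOG K P
K P K K K K K K P K K K K K K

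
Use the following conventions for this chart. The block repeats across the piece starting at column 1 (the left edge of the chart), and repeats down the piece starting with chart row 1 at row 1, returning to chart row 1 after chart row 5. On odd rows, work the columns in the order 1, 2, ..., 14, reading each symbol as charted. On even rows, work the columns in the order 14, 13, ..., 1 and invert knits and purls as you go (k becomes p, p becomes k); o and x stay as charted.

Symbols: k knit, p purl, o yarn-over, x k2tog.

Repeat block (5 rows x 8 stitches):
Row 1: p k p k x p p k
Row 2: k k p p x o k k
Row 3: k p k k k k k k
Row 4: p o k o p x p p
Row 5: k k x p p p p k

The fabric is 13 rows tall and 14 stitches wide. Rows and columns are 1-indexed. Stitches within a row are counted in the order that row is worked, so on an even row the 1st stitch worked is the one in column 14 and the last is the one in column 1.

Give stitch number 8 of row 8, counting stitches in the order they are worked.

Row 8 uses chart row ((8-1) mod 5)+1 = 3. Row 8 is even, so WS.
Chart row 3 tiled across columns 1-14: k p k k k k k k k p k k k k
WS row: flip the tiled sequence (start at column 14) and apply k<->p; o and x stay.
Row 8 as worked: p p p p k p p p p p p p k p
The 8th stitch worked is p.

== STITCH ==
p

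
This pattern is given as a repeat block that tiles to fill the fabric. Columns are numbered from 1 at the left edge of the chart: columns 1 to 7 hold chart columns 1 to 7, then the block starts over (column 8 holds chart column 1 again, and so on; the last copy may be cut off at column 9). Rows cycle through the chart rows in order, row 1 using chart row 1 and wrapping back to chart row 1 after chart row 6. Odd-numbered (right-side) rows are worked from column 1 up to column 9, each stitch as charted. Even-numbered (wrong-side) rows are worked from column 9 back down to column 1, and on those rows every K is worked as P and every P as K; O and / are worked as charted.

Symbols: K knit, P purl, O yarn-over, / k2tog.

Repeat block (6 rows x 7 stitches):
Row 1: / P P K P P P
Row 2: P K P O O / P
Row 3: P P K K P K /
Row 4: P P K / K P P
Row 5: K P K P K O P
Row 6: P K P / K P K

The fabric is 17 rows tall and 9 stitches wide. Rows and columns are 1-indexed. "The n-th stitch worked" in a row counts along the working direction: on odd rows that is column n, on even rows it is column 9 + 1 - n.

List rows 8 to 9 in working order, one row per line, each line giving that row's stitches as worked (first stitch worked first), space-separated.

Row 8: chart row 2, WS - tiled (columns 1-9): P K P O O / P P K; work from column 9 back to 1 with K<->P swapped.
Row 9: chart row 3, RS - tile across columns 1-9 and work as-is.

Rows as worked:
P K K / O O K P K
P P K K P K / P P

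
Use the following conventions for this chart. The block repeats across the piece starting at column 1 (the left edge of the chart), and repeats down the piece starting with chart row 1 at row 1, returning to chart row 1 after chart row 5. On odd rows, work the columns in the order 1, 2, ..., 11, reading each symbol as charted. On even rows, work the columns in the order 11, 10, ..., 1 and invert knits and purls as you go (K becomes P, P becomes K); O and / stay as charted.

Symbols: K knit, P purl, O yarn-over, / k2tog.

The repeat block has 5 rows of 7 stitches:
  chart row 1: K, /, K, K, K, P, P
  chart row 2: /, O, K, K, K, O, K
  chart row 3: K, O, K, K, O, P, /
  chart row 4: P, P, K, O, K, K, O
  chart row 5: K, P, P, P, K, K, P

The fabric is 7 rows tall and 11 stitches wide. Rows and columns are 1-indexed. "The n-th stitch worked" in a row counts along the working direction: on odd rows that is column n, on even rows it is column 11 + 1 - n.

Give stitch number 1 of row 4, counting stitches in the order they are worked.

Result:
O

Derivation:
Row 4 uses chart row ((4-1) mod 5)+1 = 4. Row 4 is even, so WS.
Chart row 4 tiled across columns 1-11: P P K O K K O P P K O
WS: work from column 11 back to column 1 (reverse the tiled row), swapping K<->P (O and / unchanged).
Row 4 as worked: O P K K O P P O P K K
The 1st stitch worked is O.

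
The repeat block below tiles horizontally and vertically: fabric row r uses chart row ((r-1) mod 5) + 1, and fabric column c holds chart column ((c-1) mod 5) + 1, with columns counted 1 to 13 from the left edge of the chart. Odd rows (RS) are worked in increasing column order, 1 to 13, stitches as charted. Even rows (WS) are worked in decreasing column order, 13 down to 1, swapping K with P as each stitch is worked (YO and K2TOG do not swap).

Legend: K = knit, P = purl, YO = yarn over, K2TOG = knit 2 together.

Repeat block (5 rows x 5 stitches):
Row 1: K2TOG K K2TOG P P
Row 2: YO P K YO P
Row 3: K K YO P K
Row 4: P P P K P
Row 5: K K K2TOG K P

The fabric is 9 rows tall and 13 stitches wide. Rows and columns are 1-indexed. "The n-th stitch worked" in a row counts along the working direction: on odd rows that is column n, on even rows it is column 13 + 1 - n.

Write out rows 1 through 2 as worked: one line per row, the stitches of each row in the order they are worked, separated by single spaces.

Result:
K2TOG K K2TOG P P K2TOG K K2TOG P P K2TOG K K2TOG
P K YO K YO P K YO K YO P K YO

Derivation:
Row 1: chart row 1, RS - tile across columns 1-13 and work as-is.
Row 2: chart row 2, WS - tiled (columns 1-13): YO P K YO P YO P K YO P YO P K; work from column 13 back to 1 with K<->P swapped.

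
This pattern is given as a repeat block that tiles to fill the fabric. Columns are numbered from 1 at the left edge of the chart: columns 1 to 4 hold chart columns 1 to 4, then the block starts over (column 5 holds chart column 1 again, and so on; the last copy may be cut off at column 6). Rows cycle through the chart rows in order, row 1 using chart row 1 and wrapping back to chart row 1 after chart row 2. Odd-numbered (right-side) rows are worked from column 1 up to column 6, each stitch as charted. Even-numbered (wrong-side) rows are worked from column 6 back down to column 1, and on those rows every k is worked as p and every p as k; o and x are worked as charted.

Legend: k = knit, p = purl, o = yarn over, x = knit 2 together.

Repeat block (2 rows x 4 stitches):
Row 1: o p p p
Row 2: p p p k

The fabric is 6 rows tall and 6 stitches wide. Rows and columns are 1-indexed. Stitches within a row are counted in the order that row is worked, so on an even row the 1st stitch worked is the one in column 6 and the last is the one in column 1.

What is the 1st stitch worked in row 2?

Result:
k

Derivation:
Row 2 uses chart row ((2-1) mod 2)+1 = 2. Row 2 is even, so WS.
Chart row 2 tiled across columns 1-6: p p p k p p
WS: work from column 6 back to column 1 (reverse the tiled row), swapping k<->p (o and x unchanged).
Row 2 as worked: k k p k k k
The 1st stitch worked is k.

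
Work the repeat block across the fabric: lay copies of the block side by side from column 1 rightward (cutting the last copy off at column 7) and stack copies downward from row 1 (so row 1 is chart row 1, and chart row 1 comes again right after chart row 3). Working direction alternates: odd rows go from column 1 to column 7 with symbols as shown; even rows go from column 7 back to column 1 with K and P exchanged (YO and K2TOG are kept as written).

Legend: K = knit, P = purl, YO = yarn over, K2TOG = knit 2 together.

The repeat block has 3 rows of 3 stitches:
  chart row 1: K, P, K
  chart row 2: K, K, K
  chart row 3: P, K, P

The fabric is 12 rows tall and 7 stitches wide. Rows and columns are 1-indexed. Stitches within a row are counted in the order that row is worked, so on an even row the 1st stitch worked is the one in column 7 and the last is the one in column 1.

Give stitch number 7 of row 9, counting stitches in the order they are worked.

Row 9 uses chart row ((9-1) mod 3)+1 = 3. Row 9 is odd, so RS.
Chart row 3 tiled across columns 1-7: P K P P K P P
RS: work column 1 to column 7, symbols as charted — the tiled row is the row as worked.
The 7th stitch worked is P.

Result:
P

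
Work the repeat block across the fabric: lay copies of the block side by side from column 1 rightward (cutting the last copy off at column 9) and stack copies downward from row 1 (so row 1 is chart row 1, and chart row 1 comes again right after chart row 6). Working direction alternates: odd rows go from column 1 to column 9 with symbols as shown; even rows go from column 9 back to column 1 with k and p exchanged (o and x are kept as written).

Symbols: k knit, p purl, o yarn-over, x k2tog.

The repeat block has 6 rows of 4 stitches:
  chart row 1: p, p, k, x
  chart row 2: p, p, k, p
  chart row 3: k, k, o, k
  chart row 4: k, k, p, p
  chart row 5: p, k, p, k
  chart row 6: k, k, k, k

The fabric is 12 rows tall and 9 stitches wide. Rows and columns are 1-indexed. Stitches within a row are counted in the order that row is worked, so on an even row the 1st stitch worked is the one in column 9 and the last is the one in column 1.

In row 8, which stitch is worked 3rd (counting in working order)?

Stitch:
p

Derivation:
For row 8: chart row = ((8-1) mod 6) + 1 = 2; this is a WS (even) row.
Chart row 2 tiled across columns 1-9: p p k p p p k p p
Wrong side: read the tiled row from column 9 down to 1 and exchange k with p (leave o, x).
Row 8 as worked: k k p k k k p k k
The 3rd stitch worked is p.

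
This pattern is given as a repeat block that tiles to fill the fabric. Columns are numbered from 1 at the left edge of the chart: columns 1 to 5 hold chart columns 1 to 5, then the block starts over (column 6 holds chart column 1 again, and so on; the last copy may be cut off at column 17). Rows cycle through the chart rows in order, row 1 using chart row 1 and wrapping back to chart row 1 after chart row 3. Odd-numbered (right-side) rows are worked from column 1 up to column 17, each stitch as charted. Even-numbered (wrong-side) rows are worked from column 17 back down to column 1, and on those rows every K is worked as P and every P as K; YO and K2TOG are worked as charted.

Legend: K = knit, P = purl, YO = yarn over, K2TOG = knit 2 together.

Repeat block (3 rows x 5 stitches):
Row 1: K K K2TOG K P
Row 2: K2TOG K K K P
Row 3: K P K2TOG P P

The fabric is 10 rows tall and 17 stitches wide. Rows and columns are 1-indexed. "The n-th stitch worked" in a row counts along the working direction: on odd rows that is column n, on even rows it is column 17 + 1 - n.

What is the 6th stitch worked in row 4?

Row 4 uses chart row ((4-1) mod 3)+1 = 1. Row 4 is even, so WS.
Chart row 1 tiled across columns 1-17: K K K2TOG K P K K K2TOG K P K K K2TOG K P K K
Wrong side: read the tiled row from column 17 down to 1 and exchange K with P (leave YO, K2TOG).
Row 4 as worked: P P K P K2TOG P P K P K2TOG P P K P K2TOG P P
Counting 6 along the worked row gives P.

Result:
P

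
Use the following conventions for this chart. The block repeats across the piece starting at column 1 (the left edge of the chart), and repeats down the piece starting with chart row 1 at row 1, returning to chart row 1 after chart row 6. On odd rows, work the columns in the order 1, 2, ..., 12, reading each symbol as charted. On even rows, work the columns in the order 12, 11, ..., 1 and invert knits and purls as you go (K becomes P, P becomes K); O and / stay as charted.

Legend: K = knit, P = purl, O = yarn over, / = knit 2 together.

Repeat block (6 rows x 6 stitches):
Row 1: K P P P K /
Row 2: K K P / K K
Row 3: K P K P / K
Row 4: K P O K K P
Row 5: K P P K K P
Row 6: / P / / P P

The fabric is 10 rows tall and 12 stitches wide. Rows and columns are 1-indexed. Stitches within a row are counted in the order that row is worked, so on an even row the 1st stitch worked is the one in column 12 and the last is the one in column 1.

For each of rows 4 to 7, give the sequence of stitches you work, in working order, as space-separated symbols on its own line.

Row 4: chart row 4, WS - tiled (columns 1-12): K P O K K P K P O K K P; work from column 12 back to 1 with K<->P swapped.
Row 5: chart row 5, RS - tile across columns 1-12 and work as-is.
Row 6: chart row 6, WS - tiled (columns 1-12): / P / / P P / P / / P P; work from column 12 back to 1 with K<->P swapped.
Row 7: chart row 1, RS - tile across columns 1-12 and work as-is.

== ROWS AS WORKED ==
K P P O K P K P P O K P
K P P K K P K P P K K P
K K / / K / K K / / K /
K P P P K / K P P P K /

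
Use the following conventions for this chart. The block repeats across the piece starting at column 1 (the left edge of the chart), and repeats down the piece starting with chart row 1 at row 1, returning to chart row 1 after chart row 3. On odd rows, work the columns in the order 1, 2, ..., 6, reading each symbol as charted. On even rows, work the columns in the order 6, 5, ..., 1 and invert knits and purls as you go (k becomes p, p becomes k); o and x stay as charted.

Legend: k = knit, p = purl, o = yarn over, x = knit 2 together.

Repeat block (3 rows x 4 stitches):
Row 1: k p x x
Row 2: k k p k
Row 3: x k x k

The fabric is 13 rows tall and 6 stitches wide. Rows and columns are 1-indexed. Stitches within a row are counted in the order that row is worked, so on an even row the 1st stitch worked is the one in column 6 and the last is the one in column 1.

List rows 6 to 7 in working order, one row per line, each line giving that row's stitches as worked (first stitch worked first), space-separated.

Result:
p x p x p x
k p x x k p

Derivation:
Row 6: chart row 3, WS - tiled (columns 1-6): x k x k x k; work from column 6 back to 1 with k<->p swapped.
Row 7: chart row 1, RS - tile across columns 1-6 and work as-is.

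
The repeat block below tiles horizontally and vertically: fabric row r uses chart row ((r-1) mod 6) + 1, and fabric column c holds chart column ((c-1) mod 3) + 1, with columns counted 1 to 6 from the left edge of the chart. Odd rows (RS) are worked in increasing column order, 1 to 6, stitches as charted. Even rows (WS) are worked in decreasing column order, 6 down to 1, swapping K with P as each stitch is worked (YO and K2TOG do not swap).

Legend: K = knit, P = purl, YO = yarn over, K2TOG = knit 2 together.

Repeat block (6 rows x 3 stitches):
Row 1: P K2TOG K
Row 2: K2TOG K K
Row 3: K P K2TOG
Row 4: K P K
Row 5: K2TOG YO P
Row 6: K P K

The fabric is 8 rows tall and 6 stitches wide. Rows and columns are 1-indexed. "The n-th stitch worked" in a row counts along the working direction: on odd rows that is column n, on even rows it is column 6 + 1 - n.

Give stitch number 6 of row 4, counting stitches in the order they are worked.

For row 4: chart row = ((4-1) mod 6) + 1 = 4; this is a WS (even) row.
Chart row 4 tiled across columns 1-6: K P K K P K
WS row: flip the tiled sequence (start at column 6) and apply K<->P; YO and K2TOG stay.
Row 4 as worked: P K P P K P
Stitch 6 in working order -> P

== STITCH ==
P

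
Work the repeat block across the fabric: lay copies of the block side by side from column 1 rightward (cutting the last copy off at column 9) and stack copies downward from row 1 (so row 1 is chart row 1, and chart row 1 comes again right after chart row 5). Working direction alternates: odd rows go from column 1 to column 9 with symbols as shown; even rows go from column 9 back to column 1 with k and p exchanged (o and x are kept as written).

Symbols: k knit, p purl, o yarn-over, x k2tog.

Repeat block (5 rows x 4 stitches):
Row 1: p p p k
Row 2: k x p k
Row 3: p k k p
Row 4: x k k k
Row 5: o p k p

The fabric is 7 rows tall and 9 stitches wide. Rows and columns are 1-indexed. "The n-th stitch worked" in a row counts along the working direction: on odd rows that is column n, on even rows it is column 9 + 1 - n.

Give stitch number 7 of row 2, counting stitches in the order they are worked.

Row 2 uses chart row ((2-1) mod 5)+1 = 2. Row 2 is even, so WS.
Chart row 2 tiled across columns 1-9: k x p k k x p k k
Wrong side: read the tiled row from column 9 down to 1 and exchange k with p (leave o, x).
Row 2 as worked: p p k x p p k x p
Counting 7 along the worked row gives k.

Stitch:
k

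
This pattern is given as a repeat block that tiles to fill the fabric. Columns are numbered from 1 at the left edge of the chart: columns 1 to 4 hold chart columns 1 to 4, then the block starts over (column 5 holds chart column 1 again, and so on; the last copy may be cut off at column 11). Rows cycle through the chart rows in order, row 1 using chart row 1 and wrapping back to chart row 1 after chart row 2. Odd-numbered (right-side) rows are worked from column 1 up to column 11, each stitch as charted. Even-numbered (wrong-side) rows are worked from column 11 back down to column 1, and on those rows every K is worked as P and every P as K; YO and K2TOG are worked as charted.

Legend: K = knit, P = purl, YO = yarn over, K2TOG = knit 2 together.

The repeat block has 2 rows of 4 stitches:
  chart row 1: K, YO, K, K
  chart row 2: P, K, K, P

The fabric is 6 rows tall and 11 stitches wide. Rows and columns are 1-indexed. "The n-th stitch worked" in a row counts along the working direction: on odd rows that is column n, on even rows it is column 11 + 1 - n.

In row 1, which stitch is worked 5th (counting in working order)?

Row 1: (1-1) mod 2 = 0, so use chart row 1. Odd row -> RS.
Chart row 1 tiled across columns 1-11: K YO K K K YO K K K YO K
RS: work column 1 to column 11, symbols as charted — the tiled row is the row as worked.
Stitch 5 in working order -> K

Stitch:
K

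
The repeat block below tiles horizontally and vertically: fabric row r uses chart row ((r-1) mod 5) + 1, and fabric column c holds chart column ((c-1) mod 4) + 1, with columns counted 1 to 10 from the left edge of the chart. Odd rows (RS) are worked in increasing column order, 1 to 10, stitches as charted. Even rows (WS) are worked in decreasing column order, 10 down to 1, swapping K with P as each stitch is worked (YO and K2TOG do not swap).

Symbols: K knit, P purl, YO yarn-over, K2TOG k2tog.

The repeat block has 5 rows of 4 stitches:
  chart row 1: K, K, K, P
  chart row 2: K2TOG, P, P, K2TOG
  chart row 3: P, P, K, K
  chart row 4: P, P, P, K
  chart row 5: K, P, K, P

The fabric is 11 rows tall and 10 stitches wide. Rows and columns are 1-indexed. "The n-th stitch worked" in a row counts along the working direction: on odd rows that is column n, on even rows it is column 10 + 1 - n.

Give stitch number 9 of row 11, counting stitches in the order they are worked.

Row 11: (11-1) mod 5 = 0, so use chart row 1. Odd row -> RS.
Chart row 1 tiled across columns 1-10: K K K P K K K P K K
RS row: no reversal, no swap; stitch n worked = column n.
The 9th stitch worked is K.

== STITCH ==
K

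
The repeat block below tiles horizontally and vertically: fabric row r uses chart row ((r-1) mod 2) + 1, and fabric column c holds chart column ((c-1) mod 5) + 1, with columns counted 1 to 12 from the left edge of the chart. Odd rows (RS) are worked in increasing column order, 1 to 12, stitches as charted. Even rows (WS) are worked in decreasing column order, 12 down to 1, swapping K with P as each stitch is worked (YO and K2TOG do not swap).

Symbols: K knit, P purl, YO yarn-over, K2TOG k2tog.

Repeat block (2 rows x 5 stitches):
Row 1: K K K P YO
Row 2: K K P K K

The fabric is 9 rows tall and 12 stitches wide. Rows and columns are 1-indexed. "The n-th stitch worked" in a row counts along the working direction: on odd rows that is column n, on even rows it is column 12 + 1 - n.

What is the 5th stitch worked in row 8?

Row 8: (8-1) mod 2 = 1, so use chart row 2. Even row -> WS.
Chart row 2 tiled across columns 1-12: K K P K K K K P K K K K
WS: work from column 12 back to column 1 (reverse the tiled row), swapping K<->P (YO and K2TOG unchanged).
Row 8 as worked: P P P P K P P P P K P P
Stitch 5 in working order -> K

== STITCH ==
K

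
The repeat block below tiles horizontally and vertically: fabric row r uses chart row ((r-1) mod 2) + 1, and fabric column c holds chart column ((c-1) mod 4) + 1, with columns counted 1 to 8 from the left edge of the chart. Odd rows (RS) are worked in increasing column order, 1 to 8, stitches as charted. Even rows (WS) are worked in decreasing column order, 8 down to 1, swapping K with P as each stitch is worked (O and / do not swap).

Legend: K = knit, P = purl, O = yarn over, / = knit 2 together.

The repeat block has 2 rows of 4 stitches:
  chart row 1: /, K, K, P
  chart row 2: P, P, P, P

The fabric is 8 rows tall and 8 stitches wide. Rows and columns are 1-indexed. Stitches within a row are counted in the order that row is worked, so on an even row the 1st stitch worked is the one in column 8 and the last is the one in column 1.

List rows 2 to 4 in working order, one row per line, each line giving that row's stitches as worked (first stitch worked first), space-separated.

Row 2: chart row 2, WS - tiled (columns 1-8): P P P P P P P P; work from column 8 back to 1 with K<->P swapped.
Row 3: chart row 1, RS - tile across columns 1-8 and work as-is.
Row 4: chart row 2, WS - tiled (columns 1-8): P P P P P P P P; work from column 8 back to 1 with K<->P swapped.

Rows as worked:
K K K K K K K K
/ K K P / K K P
K K K K K K K K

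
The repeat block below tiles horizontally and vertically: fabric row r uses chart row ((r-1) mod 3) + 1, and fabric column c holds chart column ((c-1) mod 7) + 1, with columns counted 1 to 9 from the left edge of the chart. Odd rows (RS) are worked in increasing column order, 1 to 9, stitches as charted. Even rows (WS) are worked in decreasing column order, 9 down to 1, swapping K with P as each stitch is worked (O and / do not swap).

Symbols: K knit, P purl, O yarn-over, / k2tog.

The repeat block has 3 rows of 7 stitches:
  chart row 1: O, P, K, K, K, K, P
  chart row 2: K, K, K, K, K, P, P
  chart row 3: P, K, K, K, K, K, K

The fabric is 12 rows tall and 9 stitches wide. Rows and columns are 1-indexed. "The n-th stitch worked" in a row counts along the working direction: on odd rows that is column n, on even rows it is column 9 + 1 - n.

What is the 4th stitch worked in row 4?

Row 4: (4-1) mod 3 = 0, so use chart row 1. Even row -> WS.
Chart row 1 tiled across columns 1-9: O P K K K K P O P
WS: work from column 9 back to column 1 (reverse the tiled row), swapping K<->P (O and / unchanged).
Row 4 as worked: K O K P P P P K O
Stitch 4 in working order -> P

== STITCH ==
P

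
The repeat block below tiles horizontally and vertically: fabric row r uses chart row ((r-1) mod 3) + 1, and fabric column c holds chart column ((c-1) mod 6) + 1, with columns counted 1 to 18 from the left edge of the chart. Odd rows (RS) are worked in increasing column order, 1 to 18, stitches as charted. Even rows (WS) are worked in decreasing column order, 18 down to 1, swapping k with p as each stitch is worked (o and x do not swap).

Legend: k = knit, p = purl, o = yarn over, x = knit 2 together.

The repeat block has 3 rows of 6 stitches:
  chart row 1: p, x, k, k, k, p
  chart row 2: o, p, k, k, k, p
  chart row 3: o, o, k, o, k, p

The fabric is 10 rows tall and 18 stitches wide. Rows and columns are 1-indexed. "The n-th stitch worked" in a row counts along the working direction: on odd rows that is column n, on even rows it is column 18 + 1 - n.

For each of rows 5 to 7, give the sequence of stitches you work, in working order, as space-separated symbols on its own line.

== ROWS AS WORKED ==
o p k k k p o p k k k p o p k k k p
k p o p o o k p o p o o k p o p o o
p x k k k p p x k k k p p x k k k p

Derivation:
Row 5: chart row 2, RS - tile across columns 1-18 and work as-is.
Row 6: chart row 3, WS - tiled (columns 1-18): o o k o k p o o k o k p o o k o k p; work from column 18 back to 1 with k<->p swapped.
Row 7: chart row 1, RS - tile across columns 1-18 and work as-is.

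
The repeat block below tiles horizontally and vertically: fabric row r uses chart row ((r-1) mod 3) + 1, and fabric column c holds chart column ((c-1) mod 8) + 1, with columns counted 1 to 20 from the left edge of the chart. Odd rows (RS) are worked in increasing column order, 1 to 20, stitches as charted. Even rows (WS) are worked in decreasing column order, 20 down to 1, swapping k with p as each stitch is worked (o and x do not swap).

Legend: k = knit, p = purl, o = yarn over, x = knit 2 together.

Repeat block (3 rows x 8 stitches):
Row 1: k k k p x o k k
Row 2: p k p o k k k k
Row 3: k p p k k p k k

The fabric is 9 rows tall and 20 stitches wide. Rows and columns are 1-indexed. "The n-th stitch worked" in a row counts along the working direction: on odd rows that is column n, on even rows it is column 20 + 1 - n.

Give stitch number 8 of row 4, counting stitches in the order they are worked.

Row 4: (4-1) mod 3 = 0, so use chart row 1. Even row -> WS.
Chart row 1 tiled across columns 1-20: k k k p x o k k k k k p x o k k k k k p
WS: work from column 20 back to column 1 (reverse the tiled row), swapping k<->p (o and x unchanged).
Row 4 as worked: k p p p p p o x k p p p p p o x k p p p
Stitch 8 in working order -> x

Result:
x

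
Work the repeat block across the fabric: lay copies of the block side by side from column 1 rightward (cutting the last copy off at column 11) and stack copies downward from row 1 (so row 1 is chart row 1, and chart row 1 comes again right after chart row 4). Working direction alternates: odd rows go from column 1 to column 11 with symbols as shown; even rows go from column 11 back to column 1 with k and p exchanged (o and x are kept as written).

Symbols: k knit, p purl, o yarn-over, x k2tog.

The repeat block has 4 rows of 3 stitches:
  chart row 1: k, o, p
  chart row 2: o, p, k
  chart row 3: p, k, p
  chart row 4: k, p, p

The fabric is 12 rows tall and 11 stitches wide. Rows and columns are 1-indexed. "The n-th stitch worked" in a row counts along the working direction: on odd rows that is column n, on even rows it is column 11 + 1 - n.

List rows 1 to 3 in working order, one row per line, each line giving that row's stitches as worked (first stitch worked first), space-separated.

Row 1: chart row 1, RS - tile across columns 1-11 and work as-is.
Row 2: chart row 2, WS - tiled (columns 1-11): o p k o p k o p k o p; work from column 11 back to 1 with k<->p swapped.
Row 3: chart row 3, RS - tile across columns 1-11 and work as-is.

== ROWS AS WORKED ==
k o p k o p k o p k o
k o p k o p k o p k o
p k p p k p p k p p k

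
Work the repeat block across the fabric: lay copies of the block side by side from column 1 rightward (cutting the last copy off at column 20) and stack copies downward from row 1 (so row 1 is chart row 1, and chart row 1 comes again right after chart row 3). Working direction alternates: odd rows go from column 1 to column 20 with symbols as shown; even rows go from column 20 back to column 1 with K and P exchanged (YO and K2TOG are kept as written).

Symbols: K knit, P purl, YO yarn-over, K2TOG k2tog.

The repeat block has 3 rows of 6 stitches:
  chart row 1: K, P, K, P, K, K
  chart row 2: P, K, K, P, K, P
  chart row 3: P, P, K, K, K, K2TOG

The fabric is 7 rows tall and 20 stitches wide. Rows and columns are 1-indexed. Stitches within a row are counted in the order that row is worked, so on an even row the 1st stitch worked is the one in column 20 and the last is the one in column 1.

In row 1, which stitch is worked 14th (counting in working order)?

Row 1: (1-1) mod 3 = 0, so use chart row 1. Odd row -> RS.
Chart row 1 tiled across columns 1-20: K P K P K K K P K P K K K P K P K K K P
Right side: take the tiled row as-is (worked left to right from column 1).
Counting 14 along the worked row gives P.

Result:
P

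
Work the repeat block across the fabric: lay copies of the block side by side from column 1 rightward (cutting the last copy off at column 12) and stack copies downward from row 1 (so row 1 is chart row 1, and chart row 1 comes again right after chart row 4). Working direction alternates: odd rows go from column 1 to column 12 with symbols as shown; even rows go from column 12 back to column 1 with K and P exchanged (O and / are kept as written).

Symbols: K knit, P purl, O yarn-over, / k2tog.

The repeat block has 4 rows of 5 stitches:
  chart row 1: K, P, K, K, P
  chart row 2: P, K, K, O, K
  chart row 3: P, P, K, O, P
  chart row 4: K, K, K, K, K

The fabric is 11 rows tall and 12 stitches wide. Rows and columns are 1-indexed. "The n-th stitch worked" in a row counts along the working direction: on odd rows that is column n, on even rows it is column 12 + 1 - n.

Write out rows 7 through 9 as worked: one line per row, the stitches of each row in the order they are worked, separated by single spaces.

Row 7: chart row 3, RS - tile across columns 1-12 and work as-is.
Row 8: chart row 4, WS - tiled (columns 1-12): K K K K K K K K K K K K; work from column 12 back to 1 with K<->P swapped.
Row 9: chart row 1, RS - tile across columns 1-12 and work as-is.

== ROWS AS WORKED ==
P P K O P P P K O P P P
P P P P P P P P P P P P
K P K K P K P K K P K P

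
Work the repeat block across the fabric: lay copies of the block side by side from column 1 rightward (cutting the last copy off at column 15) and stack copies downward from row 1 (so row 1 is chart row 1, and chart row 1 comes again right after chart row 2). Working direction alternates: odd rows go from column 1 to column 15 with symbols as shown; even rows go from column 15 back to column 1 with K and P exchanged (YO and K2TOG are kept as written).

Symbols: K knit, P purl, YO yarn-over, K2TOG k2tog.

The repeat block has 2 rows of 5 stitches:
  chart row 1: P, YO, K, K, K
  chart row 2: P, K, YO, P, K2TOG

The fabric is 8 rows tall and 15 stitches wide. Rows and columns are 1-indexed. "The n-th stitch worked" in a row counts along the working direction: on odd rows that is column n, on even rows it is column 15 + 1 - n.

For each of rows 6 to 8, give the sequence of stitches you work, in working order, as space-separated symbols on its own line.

Result:
K2TOG K YO P K K2TOG K YO P K K2TOG K YO P K
P YO K K K P YO K K K P YO K K K
K2TOG K YO P K K2TOG K YO P K K2TOG K YO P K

Derivation:
Row 6: chart row 2, WS - tiled (columns 1-15): P K YO P K2TOG P K YO P K2TOG P K YO P K2TOG; work from column 15 back to 1 with K<->P swapped.
Row 7: chart row 1, RS - tile across columns 1-15 and work as-is.
Row 8: chart row 2, WS - tiled (columns 1-15): P K YO P K2TOG P K YO P K2TOG P K YO P K2TOG; work from column 15 back to 1 with K<->P swapped.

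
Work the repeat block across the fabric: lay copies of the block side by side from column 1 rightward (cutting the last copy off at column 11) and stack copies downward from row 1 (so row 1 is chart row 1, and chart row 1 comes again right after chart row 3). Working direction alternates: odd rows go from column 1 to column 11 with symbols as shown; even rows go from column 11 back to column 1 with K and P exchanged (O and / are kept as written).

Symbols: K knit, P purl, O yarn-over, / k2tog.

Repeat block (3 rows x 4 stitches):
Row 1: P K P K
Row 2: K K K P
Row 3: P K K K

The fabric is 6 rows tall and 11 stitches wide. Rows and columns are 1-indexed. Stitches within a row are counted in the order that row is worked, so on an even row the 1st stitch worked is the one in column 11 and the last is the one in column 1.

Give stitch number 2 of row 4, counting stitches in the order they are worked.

Result:
P

Derivation:
Row 4 uses chart row ((4-1) mod 3)+1 = 1. Row 4 is even, so WS.
Chart row 1 tiled across columns 1-11: P K P K P K P K P K P
WS: work from column 11 back to column 1 (reverse the tiled row), swapping K<->P (O and / unchanged).
Row 4 as worked: K P K P K P K P K P K
The 2nd stitch worked is P.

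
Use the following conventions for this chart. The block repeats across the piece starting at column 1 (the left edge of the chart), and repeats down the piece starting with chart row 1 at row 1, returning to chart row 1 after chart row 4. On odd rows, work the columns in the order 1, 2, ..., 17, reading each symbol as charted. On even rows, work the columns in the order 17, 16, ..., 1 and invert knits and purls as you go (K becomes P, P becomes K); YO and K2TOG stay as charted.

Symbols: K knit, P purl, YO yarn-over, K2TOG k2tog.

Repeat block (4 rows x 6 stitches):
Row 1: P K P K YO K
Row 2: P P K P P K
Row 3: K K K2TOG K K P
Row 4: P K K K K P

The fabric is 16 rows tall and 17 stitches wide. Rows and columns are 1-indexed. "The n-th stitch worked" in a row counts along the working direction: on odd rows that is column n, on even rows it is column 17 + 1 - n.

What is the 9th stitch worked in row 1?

Result:
P

Derivation:
For row 1: chart row = ((1-1) mod 4) + 1 = 1; this is a RS (odd) row.
Chart row 1 tiled across columns 1-17: P K P K YO K P K P K YO K P K P K YO
Right side: take the tiled row as-is (worked left to right from column 1).
Counting 9 along the worked row gives P.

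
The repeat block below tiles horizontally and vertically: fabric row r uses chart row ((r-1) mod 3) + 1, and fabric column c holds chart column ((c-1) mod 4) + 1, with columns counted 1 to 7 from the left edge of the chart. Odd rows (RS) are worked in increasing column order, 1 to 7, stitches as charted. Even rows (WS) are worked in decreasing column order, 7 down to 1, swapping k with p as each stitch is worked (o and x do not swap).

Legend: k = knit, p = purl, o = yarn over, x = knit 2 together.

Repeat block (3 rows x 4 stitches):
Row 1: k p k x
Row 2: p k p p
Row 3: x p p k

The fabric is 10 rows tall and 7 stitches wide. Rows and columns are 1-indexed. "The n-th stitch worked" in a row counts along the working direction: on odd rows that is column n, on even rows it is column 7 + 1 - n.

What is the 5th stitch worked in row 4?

== STITCH ==
p

Derivation:
For row 4: chart row = ((4-1) mod 3) + 1 = 1; this is a WS (even) row.
Chart row 1 tiled across columns 1-7: k p k x k p k
WS: work from column 7 back to column 1 (reverse the tiled row), swapping k<->p (o and x unchanged).
Row 4 as worked: p k p x p k p
Stitch 5 in working order -> p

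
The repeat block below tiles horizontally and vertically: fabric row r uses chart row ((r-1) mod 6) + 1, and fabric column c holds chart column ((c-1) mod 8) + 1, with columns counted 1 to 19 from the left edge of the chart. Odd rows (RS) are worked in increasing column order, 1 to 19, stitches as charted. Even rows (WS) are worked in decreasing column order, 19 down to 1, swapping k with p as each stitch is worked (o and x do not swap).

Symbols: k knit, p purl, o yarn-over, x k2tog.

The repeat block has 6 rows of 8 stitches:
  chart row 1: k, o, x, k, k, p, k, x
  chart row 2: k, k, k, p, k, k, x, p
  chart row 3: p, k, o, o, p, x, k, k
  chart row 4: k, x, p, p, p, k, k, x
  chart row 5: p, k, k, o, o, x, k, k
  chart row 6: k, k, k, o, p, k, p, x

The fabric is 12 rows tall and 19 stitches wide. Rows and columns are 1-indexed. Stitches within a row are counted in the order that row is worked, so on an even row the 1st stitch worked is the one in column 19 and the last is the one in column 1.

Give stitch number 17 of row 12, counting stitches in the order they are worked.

Row 12 uses chart row ((12-1) mod 6)+1 = 6. Row 12 is even, so WS.
Chart row 6 tiled across columns 1-19: k k k o p k p x k k k o p k p x k k k
WS: work from column 19 back to column 1 (reverse the tiled row), swapping k<->p (o and x unchanged).
Row 12 as worked: p p p x k p k o p p p x k p k o p p p
The 17th stitch worked is p.

== STITCH ==
p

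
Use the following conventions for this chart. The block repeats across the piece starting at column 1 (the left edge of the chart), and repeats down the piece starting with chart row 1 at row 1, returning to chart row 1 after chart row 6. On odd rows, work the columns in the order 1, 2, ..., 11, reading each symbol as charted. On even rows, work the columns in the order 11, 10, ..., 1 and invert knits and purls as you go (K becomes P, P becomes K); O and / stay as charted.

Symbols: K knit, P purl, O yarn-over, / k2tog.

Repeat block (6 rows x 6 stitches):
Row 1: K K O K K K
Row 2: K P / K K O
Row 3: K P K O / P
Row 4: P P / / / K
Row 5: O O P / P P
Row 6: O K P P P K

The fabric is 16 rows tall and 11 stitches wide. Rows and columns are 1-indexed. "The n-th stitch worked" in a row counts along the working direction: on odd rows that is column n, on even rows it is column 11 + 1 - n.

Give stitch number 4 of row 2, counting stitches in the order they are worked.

Result:
K

Derivation:
For row 2: chart row = ((2-1) mod 6) + 1 = 2; this is a WS (even) row.
Chart row 2 tiled across columns 1-11: K P / K K O K P / K K
Wrong side: read the tiled row from column 11 down to 1 and exchange K with P (leave O, /).
Row 2 as worked: P P / K P O P P / K P
The 4th stitch worked is K.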